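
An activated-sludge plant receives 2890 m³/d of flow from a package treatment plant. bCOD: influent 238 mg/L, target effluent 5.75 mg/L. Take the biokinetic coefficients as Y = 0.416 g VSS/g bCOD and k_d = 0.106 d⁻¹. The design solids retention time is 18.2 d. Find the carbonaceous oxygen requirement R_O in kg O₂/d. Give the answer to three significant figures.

Observed yield with endogenous decay: Y_obs = Y / (1 + k_d·θ_c) = 0.416 / (1 + 0.106 × 18.2) = 0.416 / 2.929 = 0.1420 g VSS/g bCOD.
Substrate removed = Q·(S₀ − S) = 2890 m³/d × (238 − 5.75) g/m³ = 6.71×10^5 g/d = 671.2 kg/d.
P_X = Y_obs·Q·(S₀ − S) = 0.1420 × 671.2 = 95.32 kg VSS/d.
Carbonaceous O₂ demand = substrate oxidised − cell-mass equivalent = 671.2 − 1.42 × 95.32 = 535.8 kg O₂/d.

R_O ≈ 536 kg O₂/d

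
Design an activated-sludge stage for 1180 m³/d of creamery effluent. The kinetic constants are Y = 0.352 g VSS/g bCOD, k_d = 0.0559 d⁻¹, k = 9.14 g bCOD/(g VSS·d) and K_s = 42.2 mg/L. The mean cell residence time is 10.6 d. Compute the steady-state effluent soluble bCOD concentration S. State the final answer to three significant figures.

S ≈ 2.07 mg/L

For a completely mixed reactor with recycle the Lawrence–McCarty relation gives S = K_s·(1 + k_d·θ_c) / [θ_c·(Y·k − k_d) − 1] = 42.2 × (1 + 0.0559 × 10.6) / [10.6 × (0.352 × 9.14 − 0.0559) − 1] = 67.21 / 32.51 = 2.067 mg/L.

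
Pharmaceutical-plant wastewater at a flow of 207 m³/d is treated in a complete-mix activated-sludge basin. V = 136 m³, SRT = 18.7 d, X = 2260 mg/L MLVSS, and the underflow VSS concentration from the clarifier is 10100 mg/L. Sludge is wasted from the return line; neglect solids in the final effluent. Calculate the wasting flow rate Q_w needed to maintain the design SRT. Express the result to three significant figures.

Q_w ≈ 1.63 m³/d

Wasting from the return line (neglecting effluent solids): Q_w = V·X / (θ_c·X_r) = 136.0 × 2260 / (18.7 × 10100) = 1.627 m³/d.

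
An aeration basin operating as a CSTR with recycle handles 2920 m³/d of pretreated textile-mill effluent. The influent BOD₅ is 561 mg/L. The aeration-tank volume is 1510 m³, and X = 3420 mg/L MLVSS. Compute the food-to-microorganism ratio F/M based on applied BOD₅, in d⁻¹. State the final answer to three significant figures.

F/M = applied load / biomass = Q·S₀/(V·X) = 2920 × 561 / (1510 × 3420) = 0.3172 d⁻¹.

F/M ≈ 0.317 d⁻¹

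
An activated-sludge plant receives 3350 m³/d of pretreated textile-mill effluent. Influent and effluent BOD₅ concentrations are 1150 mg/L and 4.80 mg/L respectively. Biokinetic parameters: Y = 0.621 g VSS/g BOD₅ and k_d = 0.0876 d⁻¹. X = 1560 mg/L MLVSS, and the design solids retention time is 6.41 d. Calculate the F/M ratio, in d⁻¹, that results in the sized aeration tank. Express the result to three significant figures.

Rearranging the biomass balance for a CMAS with decay, V = Y·Q·ΔS·θ_c / [X·(1+k_d θ_c)] = 0.621 × 3350 × (1150 − 4.80) × 6.41 / [1560 × (1 + 0.0876 × 6.41)] = 1.53×10^7 / 2436 = 6269 m³.
F/M = Q·S₀ / (V·X) = 3350 × 1150 / (6269 × 1560) = 0.3939 g BOD₅·(g VSS·d)⁻¹.

F/M ≈ 0.394 d⁻¹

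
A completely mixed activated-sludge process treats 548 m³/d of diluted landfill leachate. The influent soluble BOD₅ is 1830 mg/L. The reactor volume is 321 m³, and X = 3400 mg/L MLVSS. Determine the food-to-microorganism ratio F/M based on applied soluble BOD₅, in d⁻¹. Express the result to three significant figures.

F/M = applied load / biomass = Q·S₀/(V·X) = 548 × 1830 / (321.0 × 3400) = 0.9189 d⁻¹.

F/M ≈ 0.919 d⁻¹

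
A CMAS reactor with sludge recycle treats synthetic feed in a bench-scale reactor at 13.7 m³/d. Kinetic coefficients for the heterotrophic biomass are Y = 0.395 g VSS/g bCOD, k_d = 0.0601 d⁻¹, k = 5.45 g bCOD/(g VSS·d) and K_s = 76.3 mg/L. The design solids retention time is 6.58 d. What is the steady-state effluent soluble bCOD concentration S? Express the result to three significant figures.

From the Monod/SRT balance for a CMAS, S = K_s·(1+k_d θ_c)/[θ_c·(Y k − k_d) − 1] = 76.3 × (1 + 0.0601 × 6.58) / [6.58 × (0.395 × 5.45 − 0.0601) − 1] = 106.5 / 12.77 = 8.338 mg/L.

S ≈ 8.34 mg/L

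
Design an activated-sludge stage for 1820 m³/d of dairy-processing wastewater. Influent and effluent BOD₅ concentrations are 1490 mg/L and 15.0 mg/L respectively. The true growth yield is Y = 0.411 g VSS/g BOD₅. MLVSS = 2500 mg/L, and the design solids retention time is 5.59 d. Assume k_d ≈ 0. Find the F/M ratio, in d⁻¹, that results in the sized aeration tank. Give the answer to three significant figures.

F/M ≈ 0.440 d⁻¹

With k_d = 0 the design equation reduces to V = Y Q (S₀−S) θ_c / X = 0.411 × 1820 × (1490 − 15.0) × 5.59 / 2500 = 2467 m³.
Food-to-microorganism ratio F/M = Q S₀ / (V X) = 1820 × 1490 / (2467 × 2500) = 0.4397 d⁻¹.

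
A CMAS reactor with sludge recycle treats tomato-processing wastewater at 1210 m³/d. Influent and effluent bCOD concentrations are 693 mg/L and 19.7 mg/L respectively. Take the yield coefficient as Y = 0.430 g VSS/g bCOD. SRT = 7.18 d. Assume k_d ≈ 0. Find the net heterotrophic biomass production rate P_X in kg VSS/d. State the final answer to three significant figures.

Since k_d ≈ 0, Y_obs = Y = 0.430 g VSS/g bCOD.
ΔS = 693 − 19.7 = 673.3 mg/L, so the substrate removal rate is 1210 × 673.3/1000 = 814.7 kg bCOD/d.
So the net sludge growth is P_X = 0.4300 × 814.7 = 350.3 kg VSS/d.

P_X ≈ 350 kg VSS/d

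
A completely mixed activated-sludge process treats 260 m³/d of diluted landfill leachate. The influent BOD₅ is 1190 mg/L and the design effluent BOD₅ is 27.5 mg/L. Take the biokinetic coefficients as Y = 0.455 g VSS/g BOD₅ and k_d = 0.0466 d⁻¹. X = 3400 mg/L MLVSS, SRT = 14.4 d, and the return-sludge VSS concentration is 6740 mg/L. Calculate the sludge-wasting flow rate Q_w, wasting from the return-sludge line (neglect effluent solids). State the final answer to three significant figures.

Q_w ≈ 12.2 m³/d

Steady-state biomass mass balance: V·X·(1 + k_d·θ_c) = Y·Q·(S₀ − S)·θ_c, so V = 0.455 × 260 × (1190 − 27.5) × 14.4 / [3400 × (1 + 0.0466 × 14.4)] = 1.98×10^6 / 5682 = 348.6 m³.
θ_c = V·X/(Q_w·X_r) when wasting from the recycle, so Q_w = V·X/(θ_c·X_r) = 348.6 × 3400 / (14.4 × 6740) = 12.21 m³/d.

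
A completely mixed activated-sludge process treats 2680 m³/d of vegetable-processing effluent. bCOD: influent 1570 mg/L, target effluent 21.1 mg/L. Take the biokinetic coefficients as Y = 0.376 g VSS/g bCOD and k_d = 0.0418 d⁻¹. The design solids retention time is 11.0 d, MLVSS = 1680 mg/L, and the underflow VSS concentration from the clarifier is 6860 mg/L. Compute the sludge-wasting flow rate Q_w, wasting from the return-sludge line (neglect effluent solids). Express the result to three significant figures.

Q_w ≈ 156 m³/d

From the SRT design equation V = Y Q (S₀−S) θ_c / [X (1 + k_d θ_c)] = 0.376 × 2680 × (1570 − 21.1) × 11.0 / [1680 × (1 + 0.0418 × 11.0)] = 1.72×10^7 / 2452 = 7001 m³.
Wasting from the return line (neglecting effluent solids): Q_w = V·X / (θ_c·X_r) = 7001 × 1680 / (11.0 × 6860) = 155.9 m³/d.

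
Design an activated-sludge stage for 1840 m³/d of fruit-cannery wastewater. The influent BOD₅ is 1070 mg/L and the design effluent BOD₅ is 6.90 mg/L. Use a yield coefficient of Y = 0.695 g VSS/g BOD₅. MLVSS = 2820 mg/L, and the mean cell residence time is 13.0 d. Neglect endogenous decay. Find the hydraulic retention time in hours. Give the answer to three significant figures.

τ ≈ 81.7 h

With k_d = 0 the design equation reduces to V = Y Q (S₀−S) θ_c / X = 0.695 × 1840 × (1070 − 6.90) × 13.0 / 2820 = 6267 m³.
τ = V/Q = 6267/1840 = 3.406 d, or 81.75 h.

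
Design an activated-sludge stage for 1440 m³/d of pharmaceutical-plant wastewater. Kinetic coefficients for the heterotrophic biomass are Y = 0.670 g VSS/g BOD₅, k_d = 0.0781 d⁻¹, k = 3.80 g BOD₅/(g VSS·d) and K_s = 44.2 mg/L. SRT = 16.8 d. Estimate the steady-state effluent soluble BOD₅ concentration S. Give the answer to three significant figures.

Effluent substrate depends only on kinetics and SRT: S = K_s(1 + k_d θ_c) / [θ_c(Yk − k_d) − 1] = 44.2 × (1 + 0.0781 × 16.8) / [16.8 × (0.670 × 3.80 − 0.0781) − 1] = 102.2 / 40.46 = 2.526 mg/L.

S ≈ 2.53 mg/L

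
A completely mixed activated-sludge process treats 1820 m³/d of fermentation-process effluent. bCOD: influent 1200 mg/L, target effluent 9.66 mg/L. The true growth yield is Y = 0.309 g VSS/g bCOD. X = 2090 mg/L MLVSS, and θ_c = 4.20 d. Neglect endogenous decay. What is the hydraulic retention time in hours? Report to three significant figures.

V·X = Y·Q·ΔS·θ_c gives V = 0.309 × 1820 × (1200 − 9.66) × 4.20 / 2090 = 1345 m³.
τ = V/Q = 1345/1820 = 0.7391 d, or 17.74 h.

τ ≈ 17.7 h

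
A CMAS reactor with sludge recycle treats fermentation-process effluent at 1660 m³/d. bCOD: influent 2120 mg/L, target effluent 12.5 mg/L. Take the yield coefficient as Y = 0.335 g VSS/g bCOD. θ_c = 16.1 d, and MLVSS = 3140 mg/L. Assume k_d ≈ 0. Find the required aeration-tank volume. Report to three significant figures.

V·X = Y·Q·ΔS·θ_c gives V = 0.335 × 1660 × (2120 − 12.5) × 16.1 / 3140 = 6009 m³.

V ≈ 6010 m³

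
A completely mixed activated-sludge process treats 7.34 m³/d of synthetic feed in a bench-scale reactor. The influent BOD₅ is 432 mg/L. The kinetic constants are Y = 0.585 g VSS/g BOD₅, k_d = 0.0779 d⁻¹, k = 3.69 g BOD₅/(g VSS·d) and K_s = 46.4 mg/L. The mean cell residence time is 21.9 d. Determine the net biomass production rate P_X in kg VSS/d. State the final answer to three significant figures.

Effluent substrate depends only on kinetics and SRT: S = K_s(1 + k_d θ_c) / [θ_c(Yk − k_d) − 1] = 46.4 × (1 + 0.0779 × 21.9) / [21.9 × (0.585 × 3.69 − 0.0779) − 1] = 125.6 / 44.57 = 2.817 mg/L.
Observed yield with endogenous decay: Y_obs = Y / (1 + k_d·θ_c) = 0.585 / (1 + 0.0779 × 21.9) = 0.585 / 2.706 = 0.2162 g VSS/g BOD₅.
Q·(S₀ − S) = 7.34 × (432 − 2.82) × 10⁻³ = 3.150 kg/d removed.
So the net sludge growth is P_X = 0.2162 × 3.150 = 0.6810 kg VSS/d.

P_X ≈ 0.681 kg VSS/d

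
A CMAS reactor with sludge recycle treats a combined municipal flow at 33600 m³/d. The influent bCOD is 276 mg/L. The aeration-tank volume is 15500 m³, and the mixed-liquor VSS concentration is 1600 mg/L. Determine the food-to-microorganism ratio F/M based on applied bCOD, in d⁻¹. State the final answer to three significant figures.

F/M ≈ 0.374 d⁻¹

Food-to-microorganism ratio F/M = Q S₀ / (V X) = 33600 × 276 / (15500 × 1600) = 0.3739 d⁻¹.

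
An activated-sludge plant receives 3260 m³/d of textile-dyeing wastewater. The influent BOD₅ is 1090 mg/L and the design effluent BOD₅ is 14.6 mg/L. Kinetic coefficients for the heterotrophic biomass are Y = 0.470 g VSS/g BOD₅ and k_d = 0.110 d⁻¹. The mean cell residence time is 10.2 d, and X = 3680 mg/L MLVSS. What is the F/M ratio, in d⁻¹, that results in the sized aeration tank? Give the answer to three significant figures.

From the SRT design equation V = Y Q (S₀−S) θ_c / [X (1 + k_d θ_c)] = 0.470 × 3260 × (1090 − 14.6) × 10.2 / [3680 × (1 + 0.110 × 10.2)] = 1.68×10^7 / 7809 = 2152 m³.
Food-to-microorganism ratio F/M = Q S₀ / (V X) = 3260 × 1090 / (2152 × 3680) = 0.4486 d⁻¹.

F/M ≈ 0.449 d⁻¹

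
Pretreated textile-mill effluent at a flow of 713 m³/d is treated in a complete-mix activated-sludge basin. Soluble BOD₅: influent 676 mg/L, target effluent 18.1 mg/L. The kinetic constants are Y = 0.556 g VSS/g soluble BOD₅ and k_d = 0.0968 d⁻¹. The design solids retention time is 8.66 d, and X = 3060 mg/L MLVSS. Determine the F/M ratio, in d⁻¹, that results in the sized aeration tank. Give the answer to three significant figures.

Steady-state biomass mass balance: V·X·(1 + k_d·θ_c) = Y·Q·(S₀ − S)·θ_c, so V = 0.556 × 713 × (676 − 18.1) × 8.66 / [3060 × (1 + 0.0968 × 8.66)] = 2.26×10^6 / 5625 = 401.5 m³.
F/M = applied load / biomass = Q·S₀/(V·X) = 713 × 676 / (401.5 × 3060) = 0.3923 d⁻¹.

F/M ≈ 0.392 d⁻¹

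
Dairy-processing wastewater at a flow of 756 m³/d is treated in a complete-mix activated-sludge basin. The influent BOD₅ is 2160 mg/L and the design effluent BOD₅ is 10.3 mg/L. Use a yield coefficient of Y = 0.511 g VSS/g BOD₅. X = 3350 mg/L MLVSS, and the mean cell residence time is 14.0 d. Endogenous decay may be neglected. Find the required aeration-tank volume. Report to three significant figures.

V·X = Y·Q·ΔS·θ_c gives V = 0.511 × 756 × (2160 − 10.3) × 14.0 / 3350 = 3471 m³.

V ≈ 3470 m³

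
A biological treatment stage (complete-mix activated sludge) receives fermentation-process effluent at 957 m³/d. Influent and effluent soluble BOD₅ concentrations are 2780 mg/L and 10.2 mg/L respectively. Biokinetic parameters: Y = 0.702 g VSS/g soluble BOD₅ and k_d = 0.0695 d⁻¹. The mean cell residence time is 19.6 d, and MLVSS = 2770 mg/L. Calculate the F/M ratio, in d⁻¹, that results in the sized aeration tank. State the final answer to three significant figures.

F/M ≈ 0.172 d⁻¹

Steady-state biomass mass balance: V·X·(1 + k_d·θ_c) = Y·Q·(S₀ − S)·θ_c, so V = 0.702 × 957 × (2780 − 10.2) × 19.6 / [2770 × (1 + 0.0695 × 19.6)] = 3.65×10^7 / 6543 = 5574 m³.
Food-to-microorganism ratio F/M = Q S₀ / (V X) = 957 × 2780 / (5574 × 2770) = 0.1723 d⁻¹.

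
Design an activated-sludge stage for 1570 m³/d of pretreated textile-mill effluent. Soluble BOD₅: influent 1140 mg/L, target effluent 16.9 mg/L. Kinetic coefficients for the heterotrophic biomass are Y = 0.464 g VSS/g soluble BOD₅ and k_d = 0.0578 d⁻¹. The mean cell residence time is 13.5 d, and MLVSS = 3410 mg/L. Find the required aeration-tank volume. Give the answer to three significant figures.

From the SRT design equation V = Y Q (S₀−S) θ_c / [X (1 + k_d θ_c)] = 0.464 × 1570 × (1140 − 16.9) × 13.5 / [3410 × (1 + 0.0578 × 13.5)] = 1.1×10^7 / 6071 = 1819 m³.

V ≈ 1820 m³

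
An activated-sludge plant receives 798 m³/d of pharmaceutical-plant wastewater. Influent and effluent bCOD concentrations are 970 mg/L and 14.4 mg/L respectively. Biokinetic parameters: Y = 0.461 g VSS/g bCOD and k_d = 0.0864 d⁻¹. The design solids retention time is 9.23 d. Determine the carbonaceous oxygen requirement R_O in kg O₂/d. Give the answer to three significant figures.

The observed yield is Y_obs = Y/(1 + k_d·θ_c) = 0.461 / (1 + 0.0864 × 9.23) = 0.461 / 1.797 = 0.2565 g VSS per g bCOD removed.
Substrate removed = Q·(S₀ − S) = 798 m³/d × (970 − 14.4) g/m³ = 7.63×10^5 g/d = 762.6 kg/d.
Net sludge production P_X = 0.2565 × 762.6 = 195.6 kg VSS/d.
R_O = Q·(S₀ − S) − 1.42·P_X = 762.6 − 1.42 × 195.6 = 484.8 kg O₂/d.

R_O ≈ 485 kg O₂/d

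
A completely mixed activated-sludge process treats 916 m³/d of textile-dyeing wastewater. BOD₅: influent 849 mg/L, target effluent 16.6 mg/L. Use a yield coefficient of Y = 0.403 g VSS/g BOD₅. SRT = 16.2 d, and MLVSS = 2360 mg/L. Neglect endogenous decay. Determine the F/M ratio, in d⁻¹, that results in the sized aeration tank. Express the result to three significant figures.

F/M ≈ 0.156 d⁻¹

V·X = Y·Q·ΔS·θ_c gives V = 0.403 × 916 × (849 − 16.6) × 16.2 / 2360 = 2109 m³.
Food-to-microorganism ratio F/M = Q S₀ / (V X) = 916 × 849 / (2109 × 2360) = 0.1562 d⁻¹.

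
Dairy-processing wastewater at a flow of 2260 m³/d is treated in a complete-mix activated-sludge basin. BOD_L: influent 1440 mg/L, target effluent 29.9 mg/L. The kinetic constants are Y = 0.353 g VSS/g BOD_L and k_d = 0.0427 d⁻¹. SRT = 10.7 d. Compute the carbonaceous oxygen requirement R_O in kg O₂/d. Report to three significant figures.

Observed yield with endogenous decay: Y_obs = Y / (1 + k_d·θ_c) = 0.353 / (1 + 0.0427 × 10.7) = 0.353 / 1.457 = 0.2423 g VSS/g BOD_L.
Mass of BOD_L removed per day: Q(S₀ − S) = 2260 × 1410 g/m³ = 3187 kg/d.
P_X = Y_obs·Q·(S₀ − S) = 0.2423 × 3187 = 772.2 kg VSS/d.
R_O = Q·(S₀ − S) − 1.42·P_X = 3187 − 1.42 × 772.2 = 2090 kg O₂/d.

R_O ≈ 2090 kg O₂/d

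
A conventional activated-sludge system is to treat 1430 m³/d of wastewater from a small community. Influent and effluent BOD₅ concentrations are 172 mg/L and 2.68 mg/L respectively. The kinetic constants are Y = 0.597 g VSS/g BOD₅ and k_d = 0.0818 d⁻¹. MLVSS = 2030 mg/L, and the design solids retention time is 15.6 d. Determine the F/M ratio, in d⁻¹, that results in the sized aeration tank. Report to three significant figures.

Steady-state biomass mass balance: V·X·(1 + k_d·θ_c) = Y·Q·(S₀ − S)·θ_c, so V = 0.597 × 1430 × (172 − 2.68) × 15.6 / [2030 × (1 + 0.0818 × 15.6)] = 2.25×10^6 / 4620 = 488.0 m³.
Food-to-microorganism ratio F/M = Q S₀ / (V X) = 1430 × 172 / (488.0 × 2030) = 0.2483 d⁻¹.

F/M ≈ 0.248 d⁻¹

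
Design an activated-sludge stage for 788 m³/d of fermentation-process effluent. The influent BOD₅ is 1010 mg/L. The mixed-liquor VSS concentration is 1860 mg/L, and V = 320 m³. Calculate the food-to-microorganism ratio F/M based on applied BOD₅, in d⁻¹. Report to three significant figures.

F/M ≈ 1.34 d⁻¹

F/M = applied load / biomass = Q·S₀/(V·X) = 788 × 1010 / (320.0 × 1860) = 1.337 d⁻¹.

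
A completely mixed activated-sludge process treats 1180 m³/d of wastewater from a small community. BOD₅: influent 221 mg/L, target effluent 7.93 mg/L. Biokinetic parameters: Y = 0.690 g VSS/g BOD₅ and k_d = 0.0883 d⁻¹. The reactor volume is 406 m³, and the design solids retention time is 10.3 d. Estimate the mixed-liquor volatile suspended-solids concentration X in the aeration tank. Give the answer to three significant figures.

Solving the biomass balance for X: X = Y Q (S₀−S) θ_c / [V (1+k_d θ_c)] = 0.690 × 1180 × (221 − 7.93) × 10.3 / [406 × (1 + 0.0883 × 10.3)] = 2305 mg/L.

X ≈ 2300 mg/L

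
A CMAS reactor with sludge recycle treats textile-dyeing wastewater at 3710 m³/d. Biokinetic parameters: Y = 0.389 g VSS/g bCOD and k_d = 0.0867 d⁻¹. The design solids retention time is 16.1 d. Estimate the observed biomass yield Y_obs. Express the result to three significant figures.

The observed yield is Y_obs = Y/(1 + k_d·θ_c) = 0.389 / (1 + 0.0867 × 16.1) = 0.389 / 2.396 = 0.1624 g VSS per g bCOD removed.

Y_obs ≈ 0.162 g VSS/g bCOD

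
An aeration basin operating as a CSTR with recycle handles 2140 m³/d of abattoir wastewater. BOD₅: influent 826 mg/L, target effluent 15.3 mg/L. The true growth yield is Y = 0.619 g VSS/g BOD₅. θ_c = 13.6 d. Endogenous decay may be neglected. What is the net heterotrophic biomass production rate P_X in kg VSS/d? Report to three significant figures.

No decay correction is needed, so Y_obs = Y = 0.619.
ΔS = 826 − 15.3 = 810.7 mg/L, so the substrate removal rate is 2140 × 810.7/1000 = 1735 kg BOD₅/d.
Biomass produced: P_X = Y_obs·Q·ΔS = 0.6190 × 1735 ≈ 1074 kg VSS/d.

P_X ≈ 1070 kg VSS/d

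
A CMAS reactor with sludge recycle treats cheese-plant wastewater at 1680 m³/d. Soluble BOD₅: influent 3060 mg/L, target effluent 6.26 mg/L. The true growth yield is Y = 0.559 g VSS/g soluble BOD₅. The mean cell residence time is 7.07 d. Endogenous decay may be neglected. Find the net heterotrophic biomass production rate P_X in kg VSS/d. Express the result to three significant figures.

No decay correction is needed, so Y_obs = Y = 0.559.
ΔS = 3060 − 6.26 = 3054 mg/L, so the substrate removal rate is 1680 × 3054/1000 = 5130 kg soluble BOD₅/d.
Net biomass production P_X = Y_obs × Q·(S₀ − S) = 0.5590 × 5130 = 2868 kg VSS/d.

P_X ≈ 2870 kg VSS/d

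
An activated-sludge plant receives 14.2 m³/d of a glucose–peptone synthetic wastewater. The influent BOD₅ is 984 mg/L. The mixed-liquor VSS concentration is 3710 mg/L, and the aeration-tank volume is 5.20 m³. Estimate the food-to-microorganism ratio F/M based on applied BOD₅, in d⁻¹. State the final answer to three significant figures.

F/M ≈ 0.724 d⁻¹

F/M = Q·S₀ / (V·X) = 14.2 × 984 / (5.200 × 3710) = 0.7243 g BOD₅·(g VSS·d)⁻¹.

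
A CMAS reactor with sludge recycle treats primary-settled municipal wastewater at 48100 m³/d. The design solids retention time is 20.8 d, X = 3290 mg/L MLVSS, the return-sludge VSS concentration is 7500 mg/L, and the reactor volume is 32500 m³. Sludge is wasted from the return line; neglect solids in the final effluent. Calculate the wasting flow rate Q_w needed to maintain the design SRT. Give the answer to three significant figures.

Q_w = (V·X)/(θ_c X_r) = 32500 × 3290 / (20.8 × 7500) = 685.4 m³/d.

Q_w ≈ 685 m³/d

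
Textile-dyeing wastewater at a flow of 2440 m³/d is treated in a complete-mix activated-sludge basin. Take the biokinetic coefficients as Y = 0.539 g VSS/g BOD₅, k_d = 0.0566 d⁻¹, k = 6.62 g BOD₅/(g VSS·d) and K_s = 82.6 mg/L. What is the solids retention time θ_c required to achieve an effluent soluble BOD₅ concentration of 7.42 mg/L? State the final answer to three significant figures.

θ_c ≈ 4.21 d

From 1/θ_c = Y·k·S/(K_s + S) − k_d: Y·k·S/(K_s+S) = 0.539 × 6.62 × 7.42 / (82.6 + 7.42) = 0.2941 d⁻¹.
1/θ_c = 0.2941 − 0.0566 = 0.2375 d⁻¹, so θ_c = 4.210 d.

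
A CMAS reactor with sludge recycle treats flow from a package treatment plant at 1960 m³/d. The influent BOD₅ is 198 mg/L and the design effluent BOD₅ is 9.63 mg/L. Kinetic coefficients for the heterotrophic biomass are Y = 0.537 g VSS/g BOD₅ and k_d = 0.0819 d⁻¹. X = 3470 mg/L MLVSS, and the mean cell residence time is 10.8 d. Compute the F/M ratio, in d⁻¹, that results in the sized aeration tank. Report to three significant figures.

Rearranging the biomass balance for a CMAS with decay, V = Y·Q·ΔS·θ_c / [X·(1+k_d θ_c)] = 0.537 × 1960 × (198 − 9.63) × 10.8 / [3470 × (1 + 0.0819 × 10.8)] = 2.14×10^6 / 6539 = 327.4 m³.
F/M = Q·S₀ / (V·X) = 1960 × 198 / (327.4 × 3470) = 0.3416 g BOD₅·(g VSS·d)⁻¹.

F/M ≈ 0.342 d⁻¹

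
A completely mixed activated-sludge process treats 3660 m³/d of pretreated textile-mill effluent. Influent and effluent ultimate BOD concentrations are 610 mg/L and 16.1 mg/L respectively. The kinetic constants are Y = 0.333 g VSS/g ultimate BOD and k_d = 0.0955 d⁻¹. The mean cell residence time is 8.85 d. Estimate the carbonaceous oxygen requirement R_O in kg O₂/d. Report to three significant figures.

R_O ≈ 1620 kg O₂/d

The observed yield is Y_obs = Y/(1 + k_d·θ_c) = 0.333 / (1 + 0.0955 × 8.85) = 0.333 / 1.845 = 0.1805 g VSS per g ultimate BOD removed.
ΔS = 610 − 16.1 = 593.9 mg/L, so the substrate removal rate is 3660 × 593.9/1000 = 2174 kg ultimate BOD/d.
P_X = Y_obs·Q·(S₀ − S) = 0.1805 × 2174 = 392.3 kg VSS/d.
R_O = Q·(S₀ − S) − 1.42·P_X = 2174 − 1.42 × 392.3 = 1617 kg O₂/d.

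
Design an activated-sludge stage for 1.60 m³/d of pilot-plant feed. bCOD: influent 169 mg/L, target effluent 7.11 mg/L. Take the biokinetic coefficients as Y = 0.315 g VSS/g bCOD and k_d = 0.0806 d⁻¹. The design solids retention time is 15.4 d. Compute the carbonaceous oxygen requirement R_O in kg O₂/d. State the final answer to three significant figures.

Observed yield with endogenous decay: Y_obs = Y / (1 + k_d·θ_c) = 0.315 / (1 + 0.0806 × 15.4) = 0.315 / 2.241 = 0.1405 g VSS/g bCOD.
Q·(S₀ − S) = 1.60 × (169 − 7.11) × 10⁻³ = 0.2590 kg/d removed.
Net sludge production P_X = 0.1405 × 0.2590 = 0.03641 kg VSS/d.
R_O = Q·ΔS − 1.42 P_X = 0.2590 − 0.05170 = 0.2073 kg O₂/d.

R_O ≈ 0.207 kg O₂/d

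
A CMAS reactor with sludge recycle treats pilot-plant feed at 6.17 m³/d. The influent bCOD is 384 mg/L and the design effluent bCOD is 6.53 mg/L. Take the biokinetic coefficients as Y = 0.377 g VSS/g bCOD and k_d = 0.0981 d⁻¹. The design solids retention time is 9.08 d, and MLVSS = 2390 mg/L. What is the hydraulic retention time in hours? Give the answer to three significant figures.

Steady-state biomass mass balance: V·X·(1 + k_d·θ_c) = Y·Q·(S₀ − S)·θ_c, so V = 0.377 × 6.17 × (384 − 6.53) × 9.08 / [2390 × (1 + 0.0981 × 9.08)] = 7.97×10^3 / 4519 = 1.764 m³.
τ = V/Q = 1.764/6.17 = 0.2859 d, or 6.863 h.

τ ≈ 6.86 h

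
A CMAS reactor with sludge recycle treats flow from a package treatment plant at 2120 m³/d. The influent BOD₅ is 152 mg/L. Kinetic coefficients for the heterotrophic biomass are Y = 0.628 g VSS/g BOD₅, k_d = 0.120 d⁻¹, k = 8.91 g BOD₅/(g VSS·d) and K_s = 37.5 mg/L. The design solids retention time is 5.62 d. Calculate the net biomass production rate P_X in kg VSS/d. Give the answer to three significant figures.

P_X ≈ 119 kg VSS/d

For a completely mixed reactor with recycle the Lawrence–McCarty relation gives S = K_s·(1 + k_d·θ_c) / [θ_c·(Y·k − k_d) − 1] = 37.5 × (1 + 0.120 × 5.62) / [5.62 × (0.628 × 8.91 − 0.120) − 1] = 62.79 / 29.77 = 2.109 mg/L.
Observed yield with endogenous decay: Y_obs = Y / (1 + k_d·θ_c) = 0.628 / (1 + 0.120 × 5.62) = 0.628 / 1.674 = 0.3751 g VSS/g BOD₅.
Q·(S₀ − S) = 2120 × (152 − 2.11) × 10⁻³ = 317.8 kg/d removed.
Biomass produced: P_X = Y_obs·Q·ΔS = 0.3751 × 317.8 ≈ 119.2 kg VSS/d.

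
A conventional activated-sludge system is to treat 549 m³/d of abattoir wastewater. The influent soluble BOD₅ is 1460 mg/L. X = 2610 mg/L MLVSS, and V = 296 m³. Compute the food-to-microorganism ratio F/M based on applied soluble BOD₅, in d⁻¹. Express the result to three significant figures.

F/M ≈ 1.04 d⁻¹

Food-to-microorganism ratio F/M = Q S₀ / (V X) = 549 × 1460 / (296.0 × 2610) = 1.038 d⁻¹.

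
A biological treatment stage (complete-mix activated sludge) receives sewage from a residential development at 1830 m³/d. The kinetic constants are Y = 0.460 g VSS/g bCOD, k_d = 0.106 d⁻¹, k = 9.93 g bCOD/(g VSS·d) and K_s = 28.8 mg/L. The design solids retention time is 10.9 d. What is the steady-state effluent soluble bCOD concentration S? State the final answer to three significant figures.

S ≈ 1.30 mg/L

Effluent substrate depends only on kinetics and SRT: S = K_s(1 + k_d θ_c) / [θ_c(Yk − k_d) − 1] = 28.8 × (1 + 0.106 × 10.9) / [10.9 × (0.460 × 9.93 − 0.106) − 1] = 62.08 / 47.63 = 1.303 mg/L.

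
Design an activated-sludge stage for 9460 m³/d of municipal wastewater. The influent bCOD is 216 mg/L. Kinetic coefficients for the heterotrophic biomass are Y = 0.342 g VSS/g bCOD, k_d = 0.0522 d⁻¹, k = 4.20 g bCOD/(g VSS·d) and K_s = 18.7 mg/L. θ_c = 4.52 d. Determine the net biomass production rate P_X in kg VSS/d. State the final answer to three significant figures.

Effluent substrate depends only on kinetics and SRT: S = K_s(1 + k_d θ_c) / [θ_c(Yk − k_d) − 1] = 18.7 × (1 + 0.0522 × 4.52) / [4.52 × (0.342 × 4.20 − 0.0522) − 1] = 23.11 / 5.257 = 4.397 mg/L.
Observed yield with endogenous decay: Y_obs = Y / (1 + k_d·θ_c) = 0.342 / (1 + 0.0522 × 4.52) = 0.342 / 1.236 = 0.2767 g VSS/g bCOD.
ΔS = 216 − 4.40 = 211.6 mg/L, so the substrate removal rate is 9460 × 211.6/1000 = 2002 kg bCOD/d.
Net biomass production P_X = Y_obs × Q·(S₀ − S) = 0.2767 × 2002 = 553.9 kg VSS/d.

P_X ≈ 554 kg VSS/d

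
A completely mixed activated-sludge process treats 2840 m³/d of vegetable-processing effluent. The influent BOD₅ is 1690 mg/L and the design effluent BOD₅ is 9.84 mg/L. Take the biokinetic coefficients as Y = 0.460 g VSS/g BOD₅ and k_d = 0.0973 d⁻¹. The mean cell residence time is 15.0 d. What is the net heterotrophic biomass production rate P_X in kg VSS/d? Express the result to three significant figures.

P_X ≈ 892 kg VSS/d

Correct the yield for decay: Y_obs = Y/(1 + k_d θ_c) = 0.460 / (1 + 0.0973 × 15.0) = 0.460 / 2.460 = 0.1870.
Substrate removed = Q·(S₀ − S) = 2840 m³/d × (1690 − 9.84) g/m³ = 4.77×10^6 g/d = 4772 kg/d.
So the net sludge growth is P_X = 0.1870 × 4772 = 892.4 kg VSS/d.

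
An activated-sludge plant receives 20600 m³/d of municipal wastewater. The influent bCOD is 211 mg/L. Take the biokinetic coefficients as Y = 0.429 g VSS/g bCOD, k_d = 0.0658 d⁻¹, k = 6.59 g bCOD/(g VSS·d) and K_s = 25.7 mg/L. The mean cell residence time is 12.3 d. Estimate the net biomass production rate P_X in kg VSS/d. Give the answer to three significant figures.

P_X ≈ 1020 kg VSS/d

For a completely mixed reactor with recycle the Lawrence–McCarty relation gives S = K_s·(1 + k_d·θ_c) / [θ_c·(Y·k − k_d) − 1] = 25.7 × (1 + 0.0658 × 12.3) / [12.3 × (0.429 × 6.59 − 0.0658) − 1] = 46.50 / 32.96 = 1.411 mg/L.
Y_obs = Y / (1 + k_d θ_c) = 0.429 / (1 + 0.0658 × 12.3) = 0.429 / 1.809 = 0.2371.
ΔS = 211 − 1.41 = 209.6 mg/L, so the substrate removal rate is 20600 × 209.6/1000 = 4318 kg bCOD/d.
Biomass produced: P_X = Y_obs·Q·ΔS = 0.2371 × 4318 ≈ 1024 kg VSS/d.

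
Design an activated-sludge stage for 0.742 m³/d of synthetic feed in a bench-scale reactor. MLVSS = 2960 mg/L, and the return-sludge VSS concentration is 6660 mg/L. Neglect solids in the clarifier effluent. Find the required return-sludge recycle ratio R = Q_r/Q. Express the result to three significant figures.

R ≈ 0.800

Mass balance around the secondary clarifier (neglecting effluent solids): R = X / (X_r − X) = 2960 / (6660 − 2960) = 0.8000.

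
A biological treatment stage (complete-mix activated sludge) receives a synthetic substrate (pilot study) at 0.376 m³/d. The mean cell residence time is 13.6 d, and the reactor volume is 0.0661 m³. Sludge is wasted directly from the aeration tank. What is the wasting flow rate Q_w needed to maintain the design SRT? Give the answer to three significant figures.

With mixed-liquor wasting, θ_c = V/Q_w, so Q_w = V/θ_c = 0.06610/13.6 = 0.004860 m³/d.

Q_w ≈ 0.00486 m³/d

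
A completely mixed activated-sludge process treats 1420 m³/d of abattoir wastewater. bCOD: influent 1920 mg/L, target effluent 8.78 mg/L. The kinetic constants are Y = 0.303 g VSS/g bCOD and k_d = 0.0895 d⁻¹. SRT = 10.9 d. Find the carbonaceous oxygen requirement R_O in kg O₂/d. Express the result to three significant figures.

R_O ≈ 2120 kg O₂/d

Observed yield with endogenous decay: Y_obs = Y / (1 + k_d·θ_c) = 0.303 / (1 + 0.0895 × 10.9) = 0.303 / 1.976 = 0.1534 g VSS/g bCOD.
Q·(S₀ − S) = 1420 × (1920 − 8.78) × 10⁻³ = 2714 kg/d removed.
P_X = Y_obs·Q·(S₀ − S) = 0.1534 × 2714 = 416.2 kg VSS/d.
R_O = Q·ΔS − 1.42 P_X = 2714 − 591.1 = 2123 kg O₂/d.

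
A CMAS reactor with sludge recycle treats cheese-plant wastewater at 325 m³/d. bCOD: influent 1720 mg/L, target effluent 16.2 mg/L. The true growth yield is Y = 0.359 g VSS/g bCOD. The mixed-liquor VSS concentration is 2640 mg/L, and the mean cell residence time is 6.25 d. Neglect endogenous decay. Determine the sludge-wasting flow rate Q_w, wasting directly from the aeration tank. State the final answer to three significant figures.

V·X = Y·Q·ΔS·θ_c gives V = 0.359 × 325 × (1720 − 16.2) × 6.25 / 2640 = 470.6 m³.
With mixed-liquor wasting, θ_c = V/Q_w, so Q_w = V/θ_c = 470.6/6.25 = 75.30 m³/d.

Q_w ≈ 75.3 m³/d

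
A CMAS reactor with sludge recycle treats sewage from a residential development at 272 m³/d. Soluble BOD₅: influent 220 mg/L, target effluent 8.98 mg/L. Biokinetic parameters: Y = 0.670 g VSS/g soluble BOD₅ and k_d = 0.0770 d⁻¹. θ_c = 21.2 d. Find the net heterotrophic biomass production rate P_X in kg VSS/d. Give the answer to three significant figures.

P_X ≈ 14.6 kg VSS/d

Y_obs = Y / (1 + k_d θ_c) = 0.670 / (1 + 0.0770 × 21.2) = 0.670 / 2.632 = 0.2545.
ΔS = 220 − 8.98 = 211.0 mg/L, so the substrate removal rate is 272 × 211.0/1000 = 57.40 kg soluble BOD₅/d.
P_X = Y_obs · Q(S₀ − S) = 0.2545 × 57.40 = 14.61 kg VSS/d.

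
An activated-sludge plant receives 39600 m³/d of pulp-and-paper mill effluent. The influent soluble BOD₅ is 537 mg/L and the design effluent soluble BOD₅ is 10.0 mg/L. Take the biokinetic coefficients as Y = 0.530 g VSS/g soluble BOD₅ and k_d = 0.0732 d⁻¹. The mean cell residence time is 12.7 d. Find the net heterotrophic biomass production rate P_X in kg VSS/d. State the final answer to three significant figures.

P_X ≈ 5730 kg VSS/d

The observed yield is Y_obs = Y/(1 + k_d·θ_c) = 0.530 / (1 + 0.0732 × 12.7) = 0.530 / 1.930 = 0.2747 g VSS per g soluble BOD₅ removed.
ΔS = 537 − 10.0 = 527.0 mg/L, so the substrate removal rate is 39600 × 527.0/1000 = 20869 kg soluble BOD₅/d.
P_X = Y_obs · Q(S₀ − S) = 0.2747 × 20869 = 5732 kg VSS/d.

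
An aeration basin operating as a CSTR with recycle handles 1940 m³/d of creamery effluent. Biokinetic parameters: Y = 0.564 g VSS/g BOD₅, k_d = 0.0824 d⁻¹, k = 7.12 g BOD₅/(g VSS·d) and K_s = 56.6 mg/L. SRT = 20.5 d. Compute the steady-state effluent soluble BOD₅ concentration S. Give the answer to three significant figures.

From the Monod/SRT balance for a CMAS, S = K_s·(1+k_d θ_c)/[θ_c·(Y k − k_d) − 1] = 56.6 × (1 + 0.0824 × 20.5) / [20.5 × (0.564 × 7.12 − 0.0824) − 1] = 152.2 / 79.63 = 1.911 mg/L.

S ≈ 1.91 mg/L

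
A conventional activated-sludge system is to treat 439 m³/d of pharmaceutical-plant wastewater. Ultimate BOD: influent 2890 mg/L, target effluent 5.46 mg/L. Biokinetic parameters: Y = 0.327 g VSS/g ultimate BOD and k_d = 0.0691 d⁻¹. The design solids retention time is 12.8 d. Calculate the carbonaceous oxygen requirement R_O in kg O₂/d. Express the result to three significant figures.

R_O ≈ 954 kg O₂/d

Y_obs = Y / (1 + k_d θ_c) = 0.327 / (1 + 0.0691 × 12.8) = 0.327 / 1.884 = 0.1735.
Substrate removed = Q·(S₀ − S) = 439 m³/d × (2890 − 5.46) g/m³ = 1.27×10^6 g/d = 1266 kg/d.
Biomass synthesised: P_X = Y_obs × 1266 = 219.7 kg VSS/d.
R_O = Q·(S₀ − S) − 1.42·P_X = 1266 − 1.42 × 219.7 = 954.3 kg O₂/d.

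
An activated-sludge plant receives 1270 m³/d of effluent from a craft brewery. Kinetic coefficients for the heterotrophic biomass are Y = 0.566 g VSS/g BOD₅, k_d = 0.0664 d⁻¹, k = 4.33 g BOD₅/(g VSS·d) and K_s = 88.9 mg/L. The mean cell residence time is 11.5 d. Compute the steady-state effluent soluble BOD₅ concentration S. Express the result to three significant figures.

For a completely mixed reactor with recycle the Lawrence–McCarty relation gives S = K_s·(1 + k_d·θ_c) / [θ_c·(Y·k − k_d) − 1] = 88.9 × (1 + 0.0664 × 11.5) / [11.5 × (0.566 × 4.33 − 0.0664) − 1] = 156.8 / 26.42 = 5.934 mg/L.

S ≈ 5.93 mg/L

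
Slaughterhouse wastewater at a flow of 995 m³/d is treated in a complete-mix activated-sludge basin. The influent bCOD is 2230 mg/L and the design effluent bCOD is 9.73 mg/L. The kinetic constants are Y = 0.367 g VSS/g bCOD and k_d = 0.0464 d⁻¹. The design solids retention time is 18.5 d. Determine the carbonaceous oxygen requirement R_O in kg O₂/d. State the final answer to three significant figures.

R_O ≈ 1590 kg O₂/d

Correct the yield for decay: Y_obs = Y/(1 + k_d θ_c) = 0.367 / (1 + 0.0464 × 18.5) = 0.367 / 1.858 = 0.1975.
Mass of bCOD removed per day: Q(S₀ − S) = 995 × 2220 g/m³ = 2209 kg/d.
Net sludge production P_X = 0.1975 × 2209 = 436.3 kg VSS/d.
Carbonaceous O₂ demand = substrate oxidised − cell-mass equivalent = 2209 − 1.42 × 436.3 = 1590 kg O₂/d.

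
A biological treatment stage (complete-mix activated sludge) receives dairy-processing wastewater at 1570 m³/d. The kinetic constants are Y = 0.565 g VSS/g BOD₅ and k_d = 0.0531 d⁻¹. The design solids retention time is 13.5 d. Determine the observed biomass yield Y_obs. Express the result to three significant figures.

Y_obs ≈ 0.329 g VSS/g BOD₅

Correct the yield for decay: Y_obs = Y/(1 + k_d θ_c) = 0.565 / (1 + 0.0531 × 13.5) = 0.565 / 1.717 = 0.3291.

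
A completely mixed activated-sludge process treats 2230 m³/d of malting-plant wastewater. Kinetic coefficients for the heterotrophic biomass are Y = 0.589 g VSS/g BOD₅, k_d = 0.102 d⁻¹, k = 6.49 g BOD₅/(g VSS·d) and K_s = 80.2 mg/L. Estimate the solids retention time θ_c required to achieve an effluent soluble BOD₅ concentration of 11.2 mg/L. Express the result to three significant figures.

Specific growth rate at S = 11.2 mg/L: μ = YkS/(K_s+S) = 0.589·6.49·11.2/(80.2+11.2) = 0.4684 d⁻¹.
1/θ_c = 0.4684 − 0.102 = 0.3664 d⁻¹, so θ_c = 2.729 d.

θ_c ≈ 2.73 d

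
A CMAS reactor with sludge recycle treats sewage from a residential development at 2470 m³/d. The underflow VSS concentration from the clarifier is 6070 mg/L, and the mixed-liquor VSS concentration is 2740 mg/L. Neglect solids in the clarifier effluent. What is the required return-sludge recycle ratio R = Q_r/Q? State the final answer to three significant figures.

R ≈ 0.823

Mass balance around the secondary clarifier (neglecting effluent solids): R = X / (X_r − X) = 2740 / (6070 − 2740) = 0.8228.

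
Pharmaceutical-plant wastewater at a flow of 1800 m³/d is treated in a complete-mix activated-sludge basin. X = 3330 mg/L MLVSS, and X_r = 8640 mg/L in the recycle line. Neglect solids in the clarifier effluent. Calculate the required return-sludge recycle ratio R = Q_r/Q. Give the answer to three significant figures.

Solids balance on the clarifier gives (1+R)X = R·X_r, so R = X/(X_r − X) = 3330 / (8640 − 3330) = 0.6271.

R ≈ 0.627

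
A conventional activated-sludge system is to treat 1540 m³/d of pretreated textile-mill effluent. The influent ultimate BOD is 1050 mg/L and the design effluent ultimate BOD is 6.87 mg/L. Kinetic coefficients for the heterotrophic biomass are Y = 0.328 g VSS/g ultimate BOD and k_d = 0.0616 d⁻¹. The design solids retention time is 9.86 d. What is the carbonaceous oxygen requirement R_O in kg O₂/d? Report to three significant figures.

Correct the yield for decay: Y_obs = Y/(1 + k_d θ_c) = 0.328 / (1 + 0.0616 × 9.86) = 0.328 / 1.607 = 0.2041.
Q·(S₀ − S) = 1540 × (1050 − 6.87) × 10⁻³ = 1606 kg/d removed.
Biomass synthesised: P_X = Y_obs × 1606 = 327.8 kg VSS/d.
Carbonaceous O₂ demand = substrate oxidised − cell-mass equivalent = 1606 − 1.42 × 327.8 = 1141 kg O₂/d.

R_O ≈ 1140 kg O₂/d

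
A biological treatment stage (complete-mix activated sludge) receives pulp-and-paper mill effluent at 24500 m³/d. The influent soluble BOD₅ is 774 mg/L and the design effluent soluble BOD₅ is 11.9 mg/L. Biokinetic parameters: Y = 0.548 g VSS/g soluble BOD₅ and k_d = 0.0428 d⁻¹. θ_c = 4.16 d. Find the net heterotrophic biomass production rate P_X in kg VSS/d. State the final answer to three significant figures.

Correct the yield for decay: Y_obs = Y/(1 + k_d θ_c) = 0.548 / (1 + 0.0428 × 4.16) = 0.548 / 1.178 = 0.4652.
Mass of soluble BOD₅ removed per day: Q(S₀ − S) = 24500 × 762.1 g/m³ = 18671 kg/d.
So the net sludge growth is P_X = 0.4652 × 18671 = 8686 kg VSS/d.

P_X ≈ 8690 kg VSS/d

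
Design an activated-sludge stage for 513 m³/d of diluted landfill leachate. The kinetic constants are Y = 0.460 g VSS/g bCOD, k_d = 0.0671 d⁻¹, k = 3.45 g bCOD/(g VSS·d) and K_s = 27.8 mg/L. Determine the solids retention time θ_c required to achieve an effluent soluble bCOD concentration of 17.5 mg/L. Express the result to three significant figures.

θ_c ≈ 1.83 d

At the target effluent, Y k S/(K_s+S) = 0.460×3.45×17.5/45.30 = 0.6131 d⁻¹.
1/θ_c = 0.6131 − 0.0671 = 0.5460 d⁻¹, so θ_c = 1.832 d.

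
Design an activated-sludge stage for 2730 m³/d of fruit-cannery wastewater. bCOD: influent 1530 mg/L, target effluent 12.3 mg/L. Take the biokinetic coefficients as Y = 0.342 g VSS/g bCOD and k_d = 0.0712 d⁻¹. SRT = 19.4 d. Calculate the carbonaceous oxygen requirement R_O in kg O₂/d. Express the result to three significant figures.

Y_obs = Y / (1 + k_d θ_c) = 0.342 / (1 + 0.0712 × 19.4) = 0.342 / 2.381 = 0.1436.
Q·(S₀ − S) = 2730 × (1530 − 12.3) × 10⁻³ = 4143 kg/d removed.
Net sludge production P_X = 0.1436 × 4143 = 595.1 kg VSS/d.
R_O = Q·ΔS − 1.42 P_X = 4143 − 845.0 = 3298 kg O₂/d.

R_O ≈ 3300 kg O₂/d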